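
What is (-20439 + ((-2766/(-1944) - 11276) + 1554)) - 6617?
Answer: -11915611/324 ≈ -36777.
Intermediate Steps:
(-20439 + ((-2766/(-1944) - 11276) + 1554)) - 6617 = (-20439 + ((-2766*(-1/1944) - 11276) + 1554)) - 6617 = (-20439 + ((461/324 - 11276) + 1554)) - 6617 = (-20439 + (-3652963/324 + 1554)) - 6617 = (-20439 - 3149467/324) - 6617 = -9771703/324 - 6617 = -11915611/324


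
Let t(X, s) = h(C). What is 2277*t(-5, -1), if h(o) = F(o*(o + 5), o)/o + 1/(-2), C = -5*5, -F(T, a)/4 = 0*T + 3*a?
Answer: -56925/2 ≈ -28463.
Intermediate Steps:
F(T, a) = -12*a (F(T, a) = -4*(0*T + 3*a) = -4*(0 + 3*a) = -12*a)
C = -25
h(o) = -25/2 (h(o) = (-12*o)/o + 1/(-2) = -12 + 1*(-½) = -12 - ½ = -25/2)
t(X, s) = -25/2
2277*t(-5, -1) = 2277*(-25/2) = -56925/2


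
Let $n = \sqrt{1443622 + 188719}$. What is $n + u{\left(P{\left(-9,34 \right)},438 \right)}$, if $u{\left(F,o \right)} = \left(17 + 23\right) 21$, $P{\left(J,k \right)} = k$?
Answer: $840 + \sqrt{1632341} \approx 2117.6$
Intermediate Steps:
$u{\left(F,o \right)} = 840$ ($u{\left(F,o \right)} = 40 \cdot 21 = 840$)
$n = \sqrt{1632341} \approx 1277.6$
$n + u{\left(P{\left(-9,34 \right)},438 \right)} = \sqrt{1632341} + 840 = 840 + \sqrt{1632341}$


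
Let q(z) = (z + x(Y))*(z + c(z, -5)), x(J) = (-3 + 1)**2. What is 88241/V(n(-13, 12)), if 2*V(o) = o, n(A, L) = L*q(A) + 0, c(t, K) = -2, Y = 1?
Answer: 88241/810 ≈ 108.94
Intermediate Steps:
x(J) = 4 (x(J) = (-2)**2 = 4)
q(z) = (-2 + z)*(4 + z) (q(z) = (z + 4)*(z - 2) = (4 + z)*(-2 + z) = (-2 + z)*(4 + z))
n(A, L) = L*(-8 + A**2 + 2*A) (n(A, L) = L*(-8 + A**2 + 2*A) + 0 = L*(-8 + A**2 + 2*A))
V(o) = o/2
88241/V(n(-13, 12)) = 88241/(((12*(-8 + (-13)**2 + 2*(-13)))/2)) = 88241/(((12*(-8 + 169 - 26))/2)) = 88241/(((12*135)/2)) = 88241/(((1/2)*1620)) = 88241/810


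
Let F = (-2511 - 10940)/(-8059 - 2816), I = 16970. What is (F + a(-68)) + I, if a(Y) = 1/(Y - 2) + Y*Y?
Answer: 3287872639/152250 ≈ 21595.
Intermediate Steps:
a(Y) = Y**2 + 1/(-2 + Y) (a(Y) = 1/(-2 + Y) + Y**2 = Y**2 + 1/(-2 + Y))
F = 13451/10875 (F = -13451/(-10875) = -13451*(-1/10875) = 13451/10875 ≈ 1.2369)
(F + a(-68)) + I = (13451/10875 + (1 + (-68)**3 - 2*(-68)**2)/(-2 - 68)) + 16970 = (13451/10875 + (1 - 314432 - 2*4624)/(-70)) + 16970 = (13451/10875 - (1 - 314432 - 9248)/70) + 16970 = (13451/10875 - 1/70*(-323679)) + 16970 = (13451/10875 + 323679/70) + 16970 = 704190139/152250 + 16970 = 3287872639/152250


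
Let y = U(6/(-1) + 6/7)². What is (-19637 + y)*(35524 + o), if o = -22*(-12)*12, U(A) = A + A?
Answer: -37029366068/49 ≈ -7.5570e+8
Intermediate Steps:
U(A) = 2*A
y = 5184/49 (y = (2*(6/(-1) + 6/7))² = (2*(6*(-1) + 6*(⅐)))² = (2*(-6 + 6/7))² = (2*(-36/7))² = (-72/7)² = 5184/49 ≈ 105.80)
o = 3168 (o = 264*12 = 3168)
(-19637 + y)*(35524 + o) = (-19637 + 5184/49)*(35524 + 3168) = -957029/49*38692 = -37029366068/49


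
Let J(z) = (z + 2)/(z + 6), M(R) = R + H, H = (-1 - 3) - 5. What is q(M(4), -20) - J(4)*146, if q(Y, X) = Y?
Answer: -463/5 ≈ -92.600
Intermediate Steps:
H = -9 (H = -4 - 5 = -9)
M(R) = -9 + R (M(R) = R - 9 = -9 + R)
J(z) = (2 + z)/(6 + z)
q(M(4), -20) - J(4)*146 = (-9 + 4) - (2 + 4)/(6 + 4)*146 = -5 - 6/10*146 = -5 - (1/10)*6*146 = -5 - 3*146/5 = -5 - 1*438/5 = -5 - 438/5 = -463/5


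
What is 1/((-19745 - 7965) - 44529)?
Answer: -1/72239 ≈ -1.3843e-5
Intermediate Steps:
1/((-19745 - 7965) - 44529) = 1/(-27710 - 44529) = 1/(-72239) = -1/72239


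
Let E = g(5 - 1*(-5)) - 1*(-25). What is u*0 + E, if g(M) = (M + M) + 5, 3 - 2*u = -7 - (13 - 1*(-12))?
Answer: 50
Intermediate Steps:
u = 35/2 (u = 3/2 - (-7 - (13 - 1*(-12)))/2 = 3/2 - (-7 - (13 + 12))/2 = 3/2 - (-7 - 1*25)/2 = 3/2 - (-7 - 25)/2 = 3/2 - 1/2*(-32) = 3/2 + 16 = 35/2 ≈ 17.500)
g(M) = 5 + 2*M (g(M) = 2*M + 5 = 5 + 2*M)
E = 50 (E = (5 + 2*(5 - 1*(-5))) - 1*(-25) = (5 + 2*(5 + 5)) + 25 = (5 + 2*10) + 25 = (5 + 20) + 25 = 25 + 25 = 50)
u*0 + E = (35/2)*0 + 50 = 0 + 50 = 50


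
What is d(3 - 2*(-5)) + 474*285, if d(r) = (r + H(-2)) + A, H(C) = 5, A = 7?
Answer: 135115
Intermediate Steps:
d(r) = 12 + r (d(r) = (r + 5) + 7 = (5 + r) + 7 = 12 + r)
d(3 - 2*(-5)) + 474*285 = (12 + (3 - 2*(-5))) + 474*285 = (12 + (3 + 10)) + 135090 = (12 + 13) + 135090 = 25 + 135090 = 135115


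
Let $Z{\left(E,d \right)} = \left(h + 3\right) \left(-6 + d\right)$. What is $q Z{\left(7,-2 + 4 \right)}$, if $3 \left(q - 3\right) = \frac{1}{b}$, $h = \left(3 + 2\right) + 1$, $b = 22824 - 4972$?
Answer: $- \frac{482007}{4463} \approx -108.0$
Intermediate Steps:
$b = 17852$
$h = 6$ ($h = 5 + 1 = 6$)
$Z{\left(E,d \right)} = -54 + 9 d$ ($Z{\left(E,d \right)} = \left(6 + 3\right) \left(-6 + d\right) = 9 \left(-6 + d\right) = -54 + 9 d$)
$q = \frac{160669}{53556}$ ($q = 3 + \frac{1}{3 \cdot 17852} = 3 + \frac{1}{3} \cdot \frac{1}{17852} = 3 + \frac{1}{53556} = \frac{160669}{53556} \approx 3.0$)
$q Z{\left(7,-2 + 4 \right)} = \frac{160669 \left(-54 + 9 \left(-2 + 4\right)\right)}{53556} = \frac{160669 \left(-54 + 9 \cdot 2\right)}{53556} = \frac{160669 \left(-54 + 18\right)}{53556} = \frac{160669}{53556} \left(-36\right) = - \frac{482007}{4463}$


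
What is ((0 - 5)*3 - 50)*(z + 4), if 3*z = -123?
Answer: 2405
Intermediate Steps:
z = -41 (z = (1/3)*(-123) = -41)
((0 - 5)*3 - 50)*(z + 4) = ((0 - 5)*3 - 50)*(-41 + 4) = (-5*3 - 50)*(-37) = (-15 - 50)*(-37) = -65*(-37) = 2405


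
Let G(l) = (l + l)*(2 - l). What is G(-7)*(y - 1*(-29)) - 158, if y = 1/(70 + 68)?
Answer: -87697/23 ≈ -3812.9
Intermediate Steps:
y = 1/138 ≈ 0.0072464
G(l) = 2*l*(2 - l) (G(l) = (2*l)*(2 - l) = 2*l*(2 - l))
G(-7)*(y - 1*(-29)) - 158 = (2*(-7)*(2 - 1*(-7)))*(1/138 - 1*(-29)) - 158 = (2*(-7)*(2 + 7))*(1/138 + 29) - 158 = (2*(-7)*9)*(4003/138) - 158 = -126*4003/138 - 158 = -84063/23 - 158 = -87697/23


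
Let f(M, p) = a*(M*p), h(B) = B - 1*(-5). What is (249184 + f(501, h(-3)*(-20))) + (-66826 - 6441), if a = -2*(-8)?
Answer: -144723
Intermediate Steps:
h(B) = 5 + B (h(B) = B + 5 = 5 + B)
a = 16
f(M, p) = 16*M*p (f(M, p) = 16*(M*p) = 16*M*p)
(249184 + f(501, h(-3)*(-20))) + (-66826 - 6441) = (249184 + 16*501*((5 - 3)*(-20))) + (-66826 - 6441) = (249184 + 16*501*(2*(-20))) - 73267 = (249184 + 16*501*(-40)) - 73267 = (249184 - 320640) - 73267 = -71456 - 73267 = -144723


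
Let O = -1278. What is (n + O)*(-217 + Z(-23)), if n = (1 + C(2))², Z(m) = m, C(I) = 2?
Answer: 304560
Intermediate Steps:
n = 9 (n = (1 + 2)² = 3² = 9)
(n + O)*(-217 + Z(-23)) = (9 - 1278)*(-217 - 23) = -1269*(-240) = 304560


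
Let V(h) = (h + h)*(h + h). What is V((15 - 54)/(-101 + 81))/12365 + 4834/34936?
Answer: 188449333/1349948875 ≈ 0.13960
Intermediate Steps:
V(h) = 4*h² (V(h) = (2*h)*(2*h) = 4*h²)
V((15 - 54)/(-101 + 81))/12365 + 4834/34936 = (4*((15 - 54)/(-101 + 81))²)/12365 + 4834/34936 = (4*(-39/(-20))²)*(1/12365) + 4834*(1/34936) = (4*(-39*(-1/20))²)*(1/12365) + 2417/17468 = (4*(39/20)²)*(1/12365) + 2417/17468 = (4*(1521/400))*(1/12365) + 2417/17468 = (1521/100)*(1/12365) + 2417/17468 = 1521/1236500 + 2417/17468 = 188449333/1349948875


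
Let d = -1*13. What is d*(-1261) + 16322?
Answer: 32715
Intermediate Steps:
d = -13
d*(-1261) + 16322 = -13*(-1261) + 16322 = 16393 + 16322 = 32715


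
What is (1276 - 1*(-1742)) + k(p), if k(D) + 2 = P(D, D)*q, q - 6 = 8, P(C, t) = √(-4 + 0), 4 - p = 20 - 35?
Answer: 3016 + 28*I ≈ 3016.0 + 28.0*I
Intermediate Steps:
p = 19 (p = 4 - (20 - 35) = 4 - 1*(-15) = 4 + 15 = 19)
P(C, t) = 2*I (P(C, t) = √(-4) = 2*I)
q = 14 (q = 6 + 8 = 14)
k(D) = -2 + 28*I (k(D) = -2 + (2*I)*14 = -2 + 28*I)
(1276 - 1*(-1742)) + k(p) = (1276 - 1*(-1742)) + (-2 + 28*I) = (1276 + 1742) + (-2 + 28*I) = 3018 + (-2 + 28*I) = 3016 + 28*I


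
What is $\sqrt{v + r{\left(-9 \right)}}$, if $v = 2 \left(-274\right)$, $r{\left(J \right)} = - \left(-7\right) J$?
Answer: $i \sqrt{611} \approx 24.718 i$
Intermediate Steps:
$r{\left(J \right)} = 7 J$
$v = -548$
$\sqrt{v + r{\left(-9 \right)}} = \sqrt{-548 + 7 \left(-9\right)} = \sqrt{-548 - 63} = \sqrt{-611} = i \sqrt{611}$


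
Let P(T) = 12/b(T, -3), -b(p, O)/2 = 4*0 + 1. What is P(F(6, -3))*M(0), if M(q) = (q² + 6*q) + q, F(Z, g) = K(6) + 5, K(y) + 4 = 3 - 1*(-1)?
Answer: 0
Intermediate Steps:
K(y) = 0 (K(y) = -4 + (3 - 1*(-1)) = -4 + (3 + 1) = -4 + 4 = 0)
b(p, O) = -2 (b(p, O) = -2*(4*0 + 1) = -2*(0 + 1) = -2*1 = -2)
F(Z, g) = 5 (F(Z, g) = 0 + 5 = 5)
M(q) = q² + 7*q
P(T) = -6 (P(T) = 12/(-2) = 12*(-½) = -6)
P(F(6, -3))*M(0) = -0*(7 + 0) = -0*7 = -6*0 = 0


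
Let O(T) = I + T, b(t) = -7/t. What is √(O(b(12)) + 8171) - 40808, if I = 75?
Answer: -40808 + √296835/6 ≈ -40717.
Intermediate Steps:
O(T) = 75 + T
√(O(b(12)) + 8171) - 40808 = √((75 - 7/12) + 8171) - 40808 = √(893/12 + 8171) - 40808 = √(98945/12) - 40808 = √296835/6 - 40808 = -40808 + √296835/6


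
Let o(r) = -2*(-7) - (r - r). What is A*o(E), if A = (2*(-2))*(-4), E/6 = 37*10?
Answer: 224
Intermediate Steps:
E = 2220 (E = 6*(37*10) = 6*370 = 2220)
o(r) = 14 (o(r) = 14 - 1*0 = 14 + 0 = 14)
A = 16 (A = -4*(-4) = 16)
A*o(E) = 16*14 = 224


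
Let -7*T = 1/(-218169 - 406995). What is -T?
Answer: -1/4376148 ≈ -2.2851e-7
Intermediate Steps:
T = 1/4376148 (T = -1/(7*(-218169 - 406995)) = -⅐/(-625164) = -⅐*(-1/625164) = 1/4376148 ≈ 2.2851e-7)
-T = -1*1/4376148 = -1/4376148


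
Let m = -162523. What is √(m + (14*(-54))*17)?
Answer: 5*I*√7015 ≈ 418.78*I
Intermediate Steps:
√(m + (14*(-54))*17) = √(-162523 + (14*(-54))*17) = √(-162523 - 756*17) = √(-162523 - 12852) = √(-175375) = 5*I*√7015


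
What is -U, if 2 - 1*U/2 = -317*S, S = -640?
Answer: 405756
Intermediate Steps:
U = -405756 (U = 4 - (-634)*(-640) = 4 - 2*202880 = 4 - 405760 = -405756)
-U = -1*(-405756) = 405756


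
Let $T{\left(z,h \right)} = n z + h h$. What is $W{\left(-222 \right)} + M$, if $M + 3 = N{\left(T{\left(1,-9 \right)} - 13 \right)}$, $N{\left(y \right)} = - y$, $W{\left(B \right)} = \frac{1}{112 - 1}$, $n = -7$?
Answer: $- \frac{7103}{111} \approx -63.991$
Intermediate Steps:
$T{\left(z,h \right)} = h^{2} - 7 z$ ($T{\left(z,h \right)} = - 7 z + h h = - 7 z + h^{2} = h^{2} - 7 z$)
$W{\left(B \right)} = \frac{1}{111}$
$M = -64$ ($M = -3 - \left(\left(\left(-9\right)^{2} - 7\right) - 13\right) = -3 - \left(\left(81 - 7\right) - 13\right) = -3 - \left(74 - 13\right) = -3 - 61 = -64$)
$W{\left(-222 \right)} + M = \frac{1}{111} - 64 = - \frac{7103}{111}$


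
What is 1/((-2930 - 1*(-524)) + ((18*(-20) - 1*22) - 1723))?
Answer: -1/4511 ≈ -0.00022168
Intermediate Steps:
1/((-2930 - 1*(-524)) + ((18*(-20) - 1*22) - 1723)) = 1/((-2930 + 524) + ((-360 - 22) - 1723)) = 1/(-2406 + (-382 - 1723)) = 1/(-2406 - 2105) = 1/(-4511) = -1/4511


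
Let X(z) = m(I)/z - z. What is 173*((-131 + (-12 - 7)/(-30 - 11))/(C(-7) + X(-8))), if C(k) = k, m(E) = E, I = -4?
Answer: -617264/41 ≈ -15055.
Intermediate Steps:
X(z) = -z - 4/z (X(z) = -4/z - z = -z - 4/z)
173*((-131 + (-12 - 7)/(-30 - 11))/(C(-7) + X(-8))) = 173*((-131 + (-12 - 7)/(-30 - 11))/(-7 + (-1*(-8) - 4/(-8)))) = 173*((-131 - 19/(-41))/(-7 + (8 - 4*(-⅛)))) = 173*((-131 - 19*(-1/41))/(-7 + (8 + ½))) = 173*((-131 + 19/41)/(-7 + 17/2)) = 173*(-5352/(41*3/2)) = 173*(-5352/41*⅔) = 173*(-3568/41) = -617264/41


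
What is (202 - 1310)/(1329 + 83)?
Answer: -277/353 ≈ -0.78470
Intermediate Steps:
(202 - 1310)/(1329 + 83) = -1108/1412 = (1/1412)*(-1108) = -277/353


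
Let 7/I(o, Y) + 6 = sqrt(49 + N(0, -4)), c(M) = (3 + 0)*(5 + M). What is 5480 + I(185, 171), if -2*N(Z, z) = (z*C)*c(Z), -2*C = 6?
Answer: 60274/11 - I*sqrt(41)/11 ≈ 5479.5 - 0.5821*I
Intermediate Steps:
C = -3 (C = -1/2*6 = -3)
c(M) = 15 + 3*M (c(M) = 3*(5 + M) = 15 + 3*M)
N(Z, z) = 3*z*(15 + 3*Z)/2 (N(Z, z) = -z*(-3)*(15 + 3*Z)/2 = -(-3*z)*(15 + 3*Z)/2 = -(-3)*z*(15 + 3*Z)/2 = 3*z*(15 + 3*Z)/2)
I(o, Y) = 7/(-6 + I*sqrt(41)) (I(o, Y) = 7/(-6 + sqrt(49 + (9/2)*(-4)*(5 + 0))) = 7/(-6 + sqrt(49 + (9/2)*(-4)*5)) = 7/(-6 + sqrt(49 - 90)) = 7/(-6 + sqrt(-41)) = 7/(-6 + I*sqrt(41)))
5480 + I(185, 171) = 5480 + (-6/11 - I*sqrt(41)/11) = 60274/11 - I*sqrt(41)/11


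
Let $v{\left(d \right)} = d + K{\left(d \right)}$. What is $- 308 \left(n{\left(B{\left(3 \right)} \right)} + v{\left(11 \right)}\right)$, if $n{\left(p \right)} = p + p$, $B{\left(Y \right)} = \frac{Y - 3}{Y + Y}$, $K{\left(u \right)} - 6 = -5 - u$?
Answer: $-308$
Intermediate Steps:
$K{\left(u \right)} = 1 - u$ ($K{\left(u \right)} = 6 - \left(5 + u\right) = 1 - u$)
$B{\left(Y \right)} = \frac{-3 + Y}{2 Y}$
$v{\left(d \right)} = 1$ ($v{\left(d \right)} = d - \left(-1 + d\right) = 1$)
$n{\left(p \right)} = 2 p$
$- 308 \left(n{\left(B{\left(3 \right)} \right)} + v{\left(11 \right)}\right) = - 308 \left(2 \frac{-3 + 3}{2 \cdot 3} + 1\right) = - 308 \left(2 \cdot \frac{1}{2} \cdot \frac{1}{3} \cdot 0 + 1\right) = - 308 \left(2 \cdot 0 + 1\right) = - 308 \left(0 + 1\right) = \left(-308\right) 1 = -308$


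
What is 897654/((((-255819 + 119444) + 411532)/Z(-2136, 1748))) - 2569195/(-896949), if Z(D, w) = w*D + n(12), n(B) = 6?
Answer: -37113642343922837/3046935753 ≈ -1.2181e+7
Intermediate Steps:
Z(D, w) = 6 + D*w (Z(D, w) = w*D + 6 = D*w + 6 = 6 + D*w)
897654/((((-255819 + 119444) + 411532)/Z(-2136, 1748))) - 2569195/(-896949) = 897654/((((-255819 + 119444) + 411532)/(6 - 2136*1748))) - 2569195/(-896949) = 897654/(((-136375 + 411532)/(6 - 3733728))) - 2569195*(-1/896949) = 897654/((275157/(-3733722))) + 2569195/896949 = 897654/((275157*(-1/3733722))) + 2569195/896949 = 897654/(-10191/138286) + 2569195/896949 = 897654*(-138286/10191) + 2569195/896949 = -41377660348/3397 + 2569195/896949 = -37113642343922837/3046935753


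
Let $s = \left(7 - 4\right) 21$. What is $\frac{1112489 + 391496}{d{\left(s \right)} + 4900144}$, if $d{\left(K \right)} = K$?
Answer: $\frac{1503985}{4900207} \approx 0.30692$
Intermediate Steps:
$s = 63$ ($s = 3 \cdot 21 = 63$)
$\frac{1112489 + 391496}{d{\left(s \right)} + 4900144} = \frac{1112489 + 391496}{63 + 4900144} = \frac{1503985}{4900207}$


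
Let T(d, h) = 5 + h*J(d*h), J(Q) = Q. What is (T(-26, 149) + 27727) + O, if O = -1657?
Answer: -551151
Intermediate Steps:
T(d, h) = 5 + d*h² (T(d, h) = 5 + h*(d*h) = 5 + d*h²)
(T(-26, 149) + 27727) + O = ((5 - 26*149²) + 27727) - 1657 = ((5 - 26*22201) + 27727) - 1657 = ((5 - 577226) + 27727) - 1657 = (-577221 + 27727) - 1657 = -549494 - 1657 = -551151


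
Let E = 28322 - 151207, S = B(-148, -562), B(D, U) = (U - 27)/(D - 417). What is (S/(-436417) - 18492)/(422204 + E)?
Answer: -4559676088249/73804763512995 ≈ -0.061780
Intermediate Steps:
B(D, U) = (-27 + U)/(-417 + D)
S = 589/565 (S = (-27 - 562)/(-417 - 148) = -589/(-565) = -1/565*(-589) = 589/565 ≈ 1.0425)
E = -122885
(S/(-436417) - 18492)/(422204 + E) = ((589/565)/(-436417) - 18492)/(422204 - 122885) = ((589/565)*(-1/436417) - 18492)/299319 = (-589/246575605 - 18492)*(1/299319) = -4559676088249/246575605*1/299319 = -4559676088249/73804763512995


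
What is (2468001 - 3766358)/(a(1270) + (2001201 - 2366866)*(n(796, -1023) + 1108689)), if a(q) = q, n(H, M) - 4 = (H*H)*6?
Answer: 1298357/1795557392415 ≈ 7.2309e-7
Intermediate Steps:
n(H, M) = 4 + 6*H² (n(H, M) = 4 + (H*H)*6 = 4 + H²*6 = 4 + 6*H²)
(2468001 - 3766358)/(a(1270) + (2001201 - 2366866)*(n(796, -1023) + 1108689)) = (2468001 - 3766358)/(1270 + (2001201 - 2366866)*((4 + 6*796²) + 1108689)) = -1298357/(1270 - 365665*((4 + 6*633616) + 1108689)) = -1298357/(1270 - 365665*((4 + 3801696) + 1108689)) = -1298357/(1270 - 365665*(3801700 + 1108689)) = -1298357/(1270 - 365665*4910389) = -1298357/(1270 - 1795557393685) = -1298357/(-1795557392415) = -1298357*(-1/1795557392415) = 1298357/1795557392415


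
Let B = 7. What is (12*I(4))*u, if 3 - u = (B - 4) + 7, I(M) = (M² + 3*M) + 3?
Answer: -2604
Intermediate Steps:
I(M) = 3 + M² + 3*M
u = -7 (u = 3 - ((7 - 4) + 7) = 3 - (3 + 7) = 3 - 1*10 = 3 - 10 = -7)
(12*I(4))*u = (12*(3 + 4² + 3*4))*(-7) = (12*(3 + 16 + 12))*(-7) = (12*31)*(-7) = 372*(-7) = -2604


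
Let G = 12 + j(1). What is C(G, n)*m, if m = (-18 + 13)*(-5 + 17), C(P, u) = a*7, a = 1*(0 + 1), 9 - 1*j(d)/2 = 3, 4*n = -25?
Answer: -420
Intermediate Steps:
n = -25/4 (n = (1/4)*(-25) = -25/4 ≈ -6.2500)
j(d) = 12 (j(d) = 18 - 2*3 = 18 - 6 = 12)
G = 24 (G = 12 + 12 = 24)
a = 1 (a = 1*1 = 1)
C(P, u) = 7 (C(P, u) = 1*7 = 7)
m = -60 (m = -5*12 = -60)
C(G, n)*m = 7*(-60) = -420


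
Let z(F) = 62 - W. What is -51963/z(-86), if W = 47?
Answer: -17321/5 ≈ -3464.2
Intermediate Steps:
z(F) = 15 (z(F) = 62 - 1*47 = 62 - 47 = 15)
-51963/z(-86) = -51963/15 = -51963*1/15 = -17321/5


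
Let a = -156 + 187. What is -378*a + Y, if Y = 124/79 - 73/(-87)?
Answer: -80521259/6873 ≈ -11716.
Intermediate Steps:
Y = 16555/6873 (Y = 124*(1/79) - 73*(-1/87) = 124/79 + 73/87 = 16555/6873 ≈ 2.4087)
a = 31
-378*a + Y = -378*31 + 16555/6873 = -11718 + 16555/6873 = -80521259/6873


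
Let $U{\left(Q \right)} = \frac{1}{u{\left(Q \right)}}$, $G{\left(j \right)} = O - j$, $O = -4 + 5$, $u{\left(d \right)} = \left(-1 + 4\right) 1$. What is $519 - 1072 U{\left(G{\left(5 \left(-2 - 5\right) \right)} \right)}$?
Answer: $\frac{485}{3} \approx 161.67$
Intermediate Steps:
$u{\left(d \right)} = 3$ ($u{\left(d \right)} = 3 \cdot 1 = 3$)
$O = 1$
$G{\left(j \right)} = 1 - j$
$U{\left(Q \right)} = \frac{1}{3}$
$519 - 1072 U{\left(G{\left(5 \left(-2 - 5\right) \right)} \right)} = 519 - \frac{1072}{3} = \frac{485}{3}$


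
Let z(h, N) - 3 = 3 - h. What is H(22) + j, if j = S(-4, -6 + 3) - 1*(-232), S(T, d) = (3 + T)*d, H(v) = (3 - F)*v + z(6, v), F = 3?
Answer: 235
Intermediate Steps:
z(h, N) = 6 - h (z(h, N) = 3 + (3 - h) = 6 - h)
H(v) = 0 (H(v) = (3 - 1*3)*v + (6 - 1*6) = (3 - 3)*v + (6 - 6) = 0*v + 0 = 0 + 0 = 0)
S(T, d) = d*(3 + T)
j = 235 (j = (-6 + 3)*(3 - 4) - 1*(-232) = -3*(-1) + 232 = 3 + 232 = 235)
H(22) + j = 0 + 235 = 235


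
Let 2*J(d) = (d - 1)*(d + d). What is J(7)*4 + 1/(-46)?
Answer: 7727/46 ≈ 167.98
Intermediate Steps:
J(d) = d*(-1 + d) (J(d) = ((d - 1)*(d + d))/2 = ((-1 + d)*(2*d))/2 = (2*d*(-1 + d))/2 = d*(-1 + d))
J(7)*4 + 1/(-46) = (7*(-1 + 7))*4 + 1/(-46) = (7*6)*4 - 1/46 = 42*4 - 1/46 = 168 - 1/46 = 7727/46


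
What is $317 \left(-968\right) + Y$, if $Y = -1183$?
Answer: $-308039$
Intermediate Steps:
$317 \left(-968\right) + Y = 317 \left(-968\right) - 1183 = -306856 - 1183 = -308039$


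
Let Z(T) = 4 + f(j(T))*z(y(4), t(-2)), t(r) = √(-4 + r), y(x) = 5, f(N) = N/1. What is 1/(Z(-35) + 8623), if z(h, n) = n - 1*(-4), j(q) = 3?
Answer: 8639/74632375 - 3*I*√6/74632375 ≈ 0.00011575 - 9.8462e-8*I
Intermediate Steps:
f(N) = N (f(N) = N*1 = N)
z(h, n) = 4 + n (z(h, n) = n + 4 = 4 + n)
Z(T) = 16 + 3*I*√6 (Z(T) = 4 + 3*(4 + √(-4 - 2)) = 4 + 3*(4 + √(-6)) = 4 + 3*(4 + I*√6) = 4 + (12 + 3*I*√6) = 16 + 3*I*√6)
1/(Z(-35) + 8623) = 1/((16 + 3*I*√6) + 8623) = 1/(8639 + 3*I*√6)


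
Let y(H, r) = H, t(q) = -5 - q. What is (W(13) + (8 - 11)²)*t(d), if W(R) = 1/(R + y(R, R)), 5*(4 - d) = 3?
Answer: -987/13 ≈ -75.923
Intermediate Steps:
d = 17/5 (d = 4 - ⅕*3 = 4 - ⅗ = 17/5 ≈ 3.4000)
W(R) = 1/(2*R) (W(R) = 1/(R + R) = 1/(2*R))
(W(13) + (8 - 11)²)*t(d) = ((½)/13 + (8 - 11)²)*(-5 - 1*17/5) = ((½)*(1/13) + (-3)²)*(-5 - 17/5) = (1/26 + 9)*(-42/5) = (235/26)*(-42/5) = -987/13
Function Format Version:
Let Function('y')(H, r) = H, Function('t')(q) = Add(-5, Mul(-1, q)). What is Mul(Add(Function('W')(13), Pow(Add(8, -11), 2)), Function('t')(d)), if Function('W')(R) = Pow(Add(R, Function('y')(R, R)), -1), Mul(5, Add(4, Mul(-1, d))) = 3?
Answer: Rational(-987, 13) ≈ -75.923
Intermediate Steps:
d = Rational(17, 5) (d = Add(4, Mul(Rational(-1, 5), 3)) = Add(4, Rational(-3, 5)) = Rational(17, 5) ≈ 3.4000)
Function('W')(R) = Mul(Rational(1, 2), Pow(R, -1)) (Function('W')(R) = Pow(Add(R, R), -1) = Pow(Mul(2, R), -1) = Mul(Rational(1, 2), Pow(R, -1)))
Mul(Add(Function('W')(13), Pow(Add(8, -11), 2)), Function('t')(d)) = Mul(Add(Mul(Rational(1, 2), Pow(13, -1)), Pow(Add(8, -11), 2)), Add(-5, Mul(-1, Rational(17, 5)))) = Mul(Add(Mul(Rational(1, 2), Rational(1, 13)), Pow(-3, 2)), Add(-5, Rational(-17, 5))) = Mul(Add(Rational(1, 26), 9), Rational(-42, 5)) = Mul(Rational(235, 26), Rational(-42, 5)) = Rational(-987, 13)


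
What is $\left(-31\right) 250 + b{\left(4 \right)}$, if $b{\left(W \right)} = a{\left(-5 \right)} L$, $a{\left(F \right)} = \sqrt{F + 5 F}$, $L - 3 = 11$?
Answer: $-7750 + 14 i \sqrt{30} \approx -7750.0 + 76.681 i$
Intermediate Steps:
$L = 14$ ($L = 3 + 11 = 14$)
$a{\left(F \right)} = \sqrt{6} \sqrt{F}$ ($a{\left(F \right)} = \sqrt{6 F} = \sqrt{6} \sqrt{F}$)
$b{\left(W \right)} = 14 i \sqrt{30}$ ($b{\left(W \right)} = \sqrt{6} \sqrt{-5} \cdot 14 = \sqrt{6} i \sqrt{5} \cdot 14 = i \sqrt{30} \cdot 14 = 14 i \sqrt{30}$)
$\left(-31\right) 250 + b{\left(4 \right)} = \left(-31\right) 250 + 14 i \sqrt{30} = -7750 + 14 i \sqrt{30}$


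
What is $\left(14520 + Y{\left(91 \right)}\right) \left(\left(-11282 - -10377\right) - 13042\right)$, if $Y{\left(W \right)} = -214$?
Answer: $-199525782$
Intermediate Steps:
$\left(14520 + Y{\left(91 \right)}\right) \left(\left(-11282 - -10377\right) - 13042\right) = \left(14520 - 214\right) \left(\left(-11282 - -10377\right) - 13042\right) = 14306 \left(\left(-11282 + 10377\right) - 13042\right) = 14306 \left(-905 - 13042\right) = 14306 \left(-13947\right) = -199525782$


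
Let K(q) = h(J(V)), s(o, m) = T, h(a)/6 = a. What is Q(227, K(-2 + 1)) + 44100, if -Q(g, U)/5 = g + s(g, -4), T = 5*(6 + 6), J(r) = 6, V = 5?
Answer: 42665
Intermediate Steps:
T = 60 (T = 5*12 = 60)
h(a) = 6*a
s(o, m) = 60
K(q) = 36 (K(q) = 6*6 = 36)
Q(g, U) = -300 - 5*g (Q(g, U) = -5*(g + 60) = -5*(60 + g) = -300 - 5*g)
Q(227, K(-2 + 1)) + 44100 = (-300 - 5*227) + 44100 = (-300 - 1135) + 44100 = -1435 + 44100 = 42665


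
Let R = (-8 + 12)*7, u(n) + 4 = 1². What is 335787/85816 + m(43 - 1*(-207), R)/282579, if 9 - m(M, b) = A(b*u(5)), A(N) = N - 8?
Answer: 94895022089/24249799464 ≈ 3.9132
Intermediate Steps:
u(n) = -3 (u(n) = -4 + 1² = -4 + 1 = -3)
R = 28 (R = 4*7 = 28)
A(N) = -8 + N
m(M, b) = 17 + 3*b (m(M, b) = 9 - (-8 + b*(-3)) = 9 - (-8 - 3*b) = 9 + (8 + 3*b) = 17 + 3*b)
335787/85816 + m(43 - 1*(-207), R)/282579 = 335787/85816 + (17 + 3*28)/282579 = 335787*(1/85816) + (17 + 84)*(1/282579) = 335787/85816 + 101*(1/282579) = 335787/85816 + 101/282579 = 94895022089/24249799464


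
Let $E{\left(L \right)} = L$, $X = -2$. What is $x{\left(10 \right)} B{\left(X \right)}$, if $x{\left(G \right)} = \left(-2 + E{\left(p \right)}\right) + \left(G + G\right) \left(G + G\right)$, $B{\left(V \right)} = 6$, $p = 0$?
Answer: $2388$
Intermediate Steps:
$x{\left(G \right)} = -2 + 4 G^{2}$ ($x{\left(G \right)} = \left(-2 + 0\right) + \left(G + G\right) \left(G + G\right) = -2 + 2 G 2 G = -2 + 4 G^{2}$)
$x{\left(10 \right)} B{\left(X \right)} = \left(-2 + 4 \cdot 10^{2}\right) 6 = \left(-2 + 4 \cdot 100\right) 6 = \left(-2 + 400\right) 6 = 398 \cdot 6 = 2388$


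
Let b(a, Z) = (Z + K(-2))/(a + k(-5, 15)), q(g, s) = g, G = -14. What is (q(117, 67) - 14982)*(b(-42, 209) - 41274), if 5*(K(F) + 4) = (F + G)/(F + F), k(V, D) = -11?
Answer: 32520573747/53 ≈ 6.1360e+8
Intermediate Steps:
K(F) = -4 + (-14 + F)/(10*F) (K(F) = -4 + ((F - 14)/(F + F))/5 = -4 + ((-14 + F)/((2*F)))/5 = -4 + ((-14 + F)*(1/(2*F)))/5 = -4 + ((-14 + F)/(2*F))/5 = -4 + (-14 + F)/(10*F))
b(a, Z) = (-16/5 + Z)/(-11 + a) (b(a, Z) = (Z + (⅒)*(-14 - 39*(-2))/(-2))/(a - 11) = (Z + (⅒)*(-½)*(-14 + 78))/(-11 + a) = (Z + (⅒)*(-½)*64)/(-11 + a) = (Z - 16/5)/(-11 + a) = (-16/5 + Z)/(-11 + a))
(q(117, 67) - 14982)*(b(-42, 209) - 41274) = (117 - 14982)*((-16/5 + 209)/(-11 - 42) - 41274) = -14865*((1029/5)/(-53) - 41274) = -14865*(-1/53*1029/5 - 41274) = -14865*(-1029/265 - 41274) = -14865*(-10938639/265) = 32520573747/53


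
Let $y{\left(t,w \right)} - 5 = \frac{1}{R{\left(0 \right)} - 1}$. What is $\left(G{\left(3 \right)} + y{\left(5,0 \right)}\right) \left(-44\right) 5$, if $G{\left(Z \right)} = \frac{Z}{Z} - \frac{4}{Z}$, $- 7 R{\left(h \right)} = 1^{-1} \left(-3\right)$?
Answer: $- \frac{1925}{3} \approx -641.67$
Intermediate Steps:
$R{\left(h \right)} = \frac{3}{7}$ ($R{\left(h \right)} = - \frac{1^{-1} \left(-3\right)}{7} = - \frac{1 \left(-3\right)}{7} = \left(- \frac{1}{7}\right) \left(-3\right) = \frac{3}{7}$)
$y{\left(t,w \right)} = \frac{13}{4}$ ($y{\left(t,w \right)} = 5 + \frac{1}{\frac{3}{7} - 1} = 5 + \frac{1}{- \frac{4}{7}} = 5 - \frac{7}{4} = \frac{13}{4}$)
$G{\left(Z \right)} = 1 - \frac{4}{Z}$
$\left(G{\left(3 \right)} + y{\left(5,0 \right)}\right) \left(-44\right) 5 = \left(\frac{-4 + 3}{3} + \frac{13}{4}\right) \left(-44\right) 5 = \left(\frac{1}{3} \left(-1\right) + \frac{13}{4}\right) \left(-44\right) 5 = \left(- \frac{1}{3} + \frac{13}{4}\right) \left(-44\right) 5 = \frac{35}{12} \left(-44\right) 5 = \left(- \frac{385}{3}\right) 5 = - \frac{1925}{3}$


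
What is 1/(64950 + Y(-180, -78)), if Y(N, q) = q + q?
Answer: 1/64794 ≈ 1.5434e-5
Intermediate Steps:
Y(N, q) = 2*q
1/(64950 + Y(-180, -78)) = 1/(64950 + 2*(-78)) = 1/(64950 - 156) = 1/64794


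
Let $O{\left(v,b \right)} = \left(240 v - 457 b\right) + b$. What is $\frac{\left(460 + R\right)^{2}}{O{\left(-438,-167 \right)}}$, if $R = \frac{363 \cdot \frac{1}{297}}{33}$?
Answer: $- \frac{154281241}{21117672} \approx -7.3058$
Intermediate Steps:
$R = \frac{1}{27}$ ($R = 363 \cdot \frac{1}{297} \cdot \frac{1}{33} = \frac{11}{9} \cdot \frac{1}{33} = \frac{1}{27} \approx 0.037037$)
$O{\left(v,b \right)} = - 456 b + 240 v$ ($O{\left(v,b \right)} = \left(- 457 b + 240 v\right) + b = - 456 b + 240 v$)
$\frac{\left(460 + R\right)^{2}}{O{\left(-438,-167 \right)}} = \frac{\left(460 + \frac{1}{27}\right)^{2}}{\left(-456\right) \left(-167\right) + 240 \left(-438\right)} = \frac{\left(\frac{12421}{27}\right)^{2}}{76152 - 105120} = \frac{154281241}{729 \left(-28968\right)} = \frac{154281241}{729} \left(- \frac{1}{28968}\right) = - \frac{154281241}{21117672}$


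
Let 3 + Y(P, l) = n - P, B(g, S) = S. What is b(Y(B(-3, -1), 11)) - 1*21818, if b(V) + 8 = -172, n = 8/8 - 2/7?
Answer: -21998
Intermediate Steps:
n = 5/7 (n = 8*(⅛) - 2*⅐ = 1 - 2/7 = 5/7 ≈ 0.71429)
Y(P, l) = -16/7 - P (Y(P, l) = -3 + (5/7 - P) = -16/7 - P)
b(V) = -180 (b(V) = -8 - 172 = -180)
b(Y(B(-3, -1), 11)) - 1*21818 = -180 - 1*21818 = -180 - 21818 = -21998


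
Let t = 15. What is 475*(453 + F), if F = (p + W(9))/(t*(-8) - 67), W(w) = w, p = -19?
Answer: 40242475/187 ≈ 2.1520e+5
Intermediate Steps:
F = 10/187 (F = (-19 + 9)/(15*(-8) - 67) = -10/(-120 - 67) = -10/(-187) = -10*(-1/187) = 10/187 ≈ 0.053476)
475*(453 + F) = 475*(453 + 10/187) = 475*(84721/187) = 40242475/187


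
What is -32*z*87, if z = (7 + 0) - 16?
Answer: 25056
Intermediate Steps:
z = -9 (z = 7 - 16 = -9)
-32*z*87 = -32*(-9)*87 = 288*87 = 25056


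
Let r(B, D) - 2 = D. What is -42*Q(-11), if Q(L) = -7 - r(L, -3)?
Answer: 252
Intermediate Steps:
r(B, D) = 2 + D
Q(L) = -6 (Q(L) = -7 - (2 - 3) = -7 - 1*(-1) = -7 + 1 = -6)
-42*Q(-11) = -42*(-6) = 252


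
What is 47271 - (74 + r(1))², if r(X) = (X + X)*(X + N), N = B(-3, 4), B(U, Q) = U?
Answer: 42371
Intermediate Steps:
N = -3
r(X) = 2*X*(-3 + X) (r(X) = (X + X)*(X - 3) = (2*X)*(-3 + X) = 2*X*(-3 + X))
47271 - (74 + r(1))² = 47271 - (74 + 2*1*(-3 + 1))² = 47271 - (74 + 2*1*(-2))² = 47271 - (74 - 4)² = 47271 - 1*70² = 47271 - 1*4900 = 47271 - 4900 = 42371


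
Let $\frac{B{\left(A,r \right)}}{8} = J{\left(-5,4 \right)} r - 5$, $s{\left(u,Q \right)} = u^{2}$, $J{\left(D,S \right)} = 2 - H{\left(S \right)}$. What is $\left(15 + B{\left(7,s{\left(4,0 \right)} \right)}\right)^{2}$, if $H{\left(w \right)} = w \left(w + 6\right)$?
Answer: $23902321$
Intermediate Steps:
$H{\left(w \right)} = w \left(6 + w\right)$
$J{\left(D,S \right)} = 2 - S \left(6 + S\right)$
$B{\left(A,r \right)} = -40 - 304 r$ ($B{\left(A,r \right)} = 8 \left(\left(2 - 4 \left(6 + 4\right)\right) r - 5\right) = 8 \left(\left(2 - 4 \cdot 10\right) r - 5\right) = 8 \left(\left(2 - 40\right) r - 5\right) = 8 \left(- 38 r - 5\right) = 8 \left(-5 - 38 r\right) = -40 - 304 r$)
$\left(15 + B{\left(7,s{\left(4,0 \right)} \right)}\right)^{2} = \left(15 - \left(40 + 304 \cdot 4^{2}\right)\right)^{2} = \left(15 - 4904\right)^{2} = \left(-4889\right)^{2} = 23902321$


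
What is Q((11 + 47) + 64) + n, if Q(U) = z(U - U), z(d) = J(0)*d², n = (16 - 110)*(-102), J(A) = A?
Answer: 9588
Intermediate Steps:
n = 9588 (n = -94*(-102) = 9588)
z(d) = 0 (z(d) = 0*d² = 0)
Q(U) = 0
Q((11 + 47) + 64) + n = 0 + 9588 = 9588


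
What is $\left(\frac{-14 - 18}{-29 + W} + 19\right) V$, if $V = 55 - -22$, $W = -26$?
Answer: $\frac{7539}{5} \approx 1507.8$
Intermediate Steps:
$V = 77$ ($V = 55 + 22 = 77$)
$\left(\frac{-14 - 18}{-29 + W} + 19\right) V = \left(\frac{-14 - 18}{-29 - 26} + 19\right) 77 = \left(- \frac{32}{-55} + 19\right) 77 = \left(\left(-32\right) \left(- \frac{1}{55}\right) + 19\right) 77 = \left(\frac{32}{55} + 19\right) 77 = \frac{1077}{55} \cdot 77 = \frac{7539}{5}$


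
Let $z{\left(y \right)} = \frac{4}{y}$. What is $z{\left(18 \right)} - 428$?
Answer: $- \frac{3850}{9} \approx -427.78$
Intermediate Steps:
$z{\left(18 \right)} - 428 = \frac{4}{18} - 428 = 4 \cdot \frac{1}{18} - 428 = \frac{2}{9} - 428 = - \frac{3850}{9}$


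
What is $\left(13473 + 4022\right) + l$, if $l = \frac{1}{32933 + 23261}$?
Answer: $\frac{983114031}{56194} \approx 17495.0$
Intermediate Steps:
$l = \frac{1}{56194} \approx 1.7795 \cdot 10^{-5}$
$\left(13473 + 4022\right) + l = \left(13473 + 4022\right) + \frac{1}{56194} = 17495 + \frac{1}{56194} = \frac{983114031}{56194}$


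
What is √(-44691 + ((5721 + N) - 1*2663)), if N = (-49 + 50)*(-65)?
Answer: I*√41698 ≈ 204.2*I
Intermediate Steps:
N = -65 (N = 1*(-65) = -65)
√(-44691 + ((5721 + N) - 1*2663)) = √(-44691 + ((5721 - 65) - 1*2663)) = √(-44691 + (5656 - 2663)) = √(-44691 + 2993) = √(-41698) = I*√41698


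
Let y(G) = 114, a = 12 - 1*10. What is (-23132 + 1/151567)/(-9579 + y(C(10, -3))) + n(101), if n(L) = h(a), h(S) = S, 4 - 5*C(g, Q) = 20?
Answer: 6375211153/1434581655 ≈ 4.4440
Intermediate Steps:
C(g, Q) = -16/5 (C(g, Q) = 4/5 - 1/5*20 = 4/5 - 4 = -16/5)
a = 2 (a = 12 - 10 = 2)
n(L) = 2
(-23132 + 1/151567)/(-9579 + y(C(10, -3))) + n(101) = (-23132 + 1/151567)/(-9579 + 114) + 2 = (-23132 + 1/151567)/(-9465) + 2 = -3506047843/151567*(-1/9465) + 2 = 3506047843/1434581655 + 2 = 6375211153/1434581655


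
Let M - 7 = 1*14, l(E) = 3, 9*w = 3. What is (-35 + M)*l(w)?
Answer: -42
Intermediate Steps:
w = ⅓ (w = (⅑)*3 = ⅓ ≈ 0.33333)
M = 21 (M = 7 + 1*14 = 7 + 14 = 21)
(-35 + M)*l(w) = (-35 + 21)*3 = -14*3 = -42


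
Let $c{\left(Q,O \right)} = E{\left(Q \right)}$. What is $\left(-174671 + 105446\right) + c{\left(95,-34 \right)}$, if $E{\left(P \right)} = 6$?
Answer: $-69219$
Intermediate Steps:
$c{\left(Q,O \right)} = 6$
$\left(-174671 + 105446\right) + c{\left(95,-34 \right)} = \left(-174671 + 105446\right) + 6 = -69225 + 6 = -69219$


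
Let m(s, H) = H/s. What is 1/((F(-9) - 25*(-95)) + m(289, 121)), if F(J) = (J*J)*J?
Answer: 289/475815 ≈ 0.00060738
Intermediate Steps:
F(J) = J³ (F(J) = J²*J = J³)
1/((F(-9) - 25*(-95)) + m(289, 121)) = 1/(((-9)³ - 25*(-95)) + 121/289) = 1/((-729 + 2375) + 121*(1/289)) = 1/(1646 + 121/289) = 1/(475815/289) = 289/475815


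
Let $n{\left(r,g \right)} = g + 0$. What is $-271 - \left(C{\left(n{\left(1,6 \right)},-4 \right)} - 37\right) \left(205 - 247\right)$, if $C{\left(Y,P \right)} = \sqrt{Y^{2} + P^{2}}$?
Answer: $-1825 + 84 \sqrt{13} \approx -1522.1$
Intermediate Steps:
$n{\left(r,g \right)} = g$
$C{\left(Y,P \right)} = \sqrt{P^{2} + Y^{2}}$
$-271 - \left(C{\left(n{\left(1,6 \right)},-4 \right)} - 37\right) \left(205 - 247\right) = -271 - \left(\sqrt{\left(-4\right)^{2} + 6^{2}} - 37\right) \left(205 - 247\right) = -271 - \left(\sqrt{16 + 36} - 37\right) \left(-42\right) = -271 - \left(\sqrt{52} - 37\right) \left(-42\right) = -271 - \left(2 \sqrt{13} - 37\right) \left(-42\right) = -271 - \left(-37 + 2 \sqrt{13}\right) \left(-42\right) = -271 - \left(1554 - 84 \sqrt{13}\right) = -1825 + 84 \sqrt{13}$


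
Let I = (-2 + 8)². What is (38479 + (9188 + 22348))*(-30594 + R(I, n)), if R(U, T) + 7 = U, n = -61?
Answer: -2140008475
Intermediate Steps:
I = 36 (I = 6² = 36)
R(U, T) = -7 + U
(38479 + (9188 + 22348))*(-30594 + R(I, n)) = (38479 + (9188 + 22348))*(-30594 + (-7 + 36)) = (38479 + 31536)*(-30594 + 29) = 70015*(-30565) = -2140008475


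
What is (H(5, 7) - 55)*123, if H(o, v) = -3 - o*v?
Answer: -11439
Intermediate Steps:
H(o, v) = -3 - o*v
(H(5, 7) - 55)*123 = ((-3 - 1*5*7) - 55)*123 = ((-3 - 35) - 55)*123 = (-38 - 55)*123 = -93*123 = -11439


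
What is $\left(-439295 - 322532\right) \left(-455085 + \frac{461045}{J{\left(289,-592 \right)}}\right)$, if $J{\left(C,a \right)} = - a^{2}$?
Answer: $\frac{121504832302476095}{350464} \approx 3.467 \cdot 10^{11}$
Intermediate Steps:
$\left(-439295 - 322532\right) \left(-455085 + \frac{461045}{J{\left(289,-592 \right)}}\right) = \left(-439295 - 322532\right) \left(-455085 + \frac{461045}{\left(-1\right) \left(-592\right)^{2}}\right) = - 761827 \left(-455085 + \frac{461045}{\left(-1\right) 350464}\right) = - 761827 \left(-455085 + \frac{461045}{-350464}\right) = - 761827 \left(-455085 + 461045 \left(- \frac{1}{350464}\right)\right) = - 761827 \left(-455085 - \frac{461045}{350464}\right) = \left(-761827\right) \left(- \frac{159491370485}{350464}\right) = \frac{121504832302476095}{350464}$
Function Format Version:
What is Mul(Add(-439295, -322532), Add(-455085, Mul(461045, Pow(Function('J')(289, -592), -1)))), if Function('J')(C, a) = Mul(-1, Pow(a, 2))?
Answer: Rational(121504832302476095, 350464) ≈ 3.4670e+11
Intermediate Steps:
Mul(Add(-439295, -322532), Add(-455085, Mul(461045, Pow(Function('J')(289, -592), -1)))) = Mul(Add(-439295, -322532), Add(-455085, Mul(461045, Pow(Mul(-1, Pow(-592, 2)), -1)))) = Mul(-761827, Add(-455085, Mul(461045, Pow(Mul(-1, 350464), -1)))) = Mul(-761827, Add(-455085, Mul(461045, Pow(-350464, -1)))) = Mul(-761827, Add(-455085, Mul(461045, Rational(-1, 350464)))) = Mul(-761827, Add(-455085, Rational(-461045, 350464))) = Mul(-761827, Rational(-159491370485, 350464)) = Rational(121504832302476095, 350464)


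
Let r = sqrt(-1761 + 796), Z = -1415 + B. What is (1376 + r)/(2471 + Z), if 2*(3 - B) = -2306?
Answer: 344/553 + I*sqrt(965)/2212 ≈ 0.62206 + 0.014044*I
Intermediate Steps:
B = 1156 (B = 3 - 1/2*(-2306) = 3 + 1153 = 1156)
Z = -259 (Z = -1415 + 1156 = -259)
r = I*sqrt(965) (r = sqrt(-965) = I*sqrt(965) ≈ 31.064*I)
(1376 + r)/(2471 + Z) = (1376 + I*sqrt(965))/(2471 - 259) = (1376 + I*sqrt(965))/2212 = (1376 + I*sqrt(965))*(1/2212) = 344/553 + I*sqrt(965)/2212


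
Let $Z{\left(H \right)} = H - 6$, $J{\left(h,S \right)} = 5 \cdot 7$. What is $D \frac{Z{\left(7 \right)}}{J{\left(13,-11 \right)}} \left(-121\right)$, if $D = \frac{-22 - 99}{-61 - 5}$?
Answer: $- \frac{1331}{210} \approx -6.3381$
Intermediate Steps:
$D = \frac{11}{6}$ ($D = - \frac{121}{-66} = \left(-121\right) \left(- \frac{1}{66}\right) = \frac{11}{6} \approx 1.8333$)
$J{\left(h,S \right)} = 35$
$Z{\left(H \right)} = -6 + H$ ($Z{\left(H \right)} = H - 6 = -6 + H$)
$D \frac{Z{\left(7 \right)}}{J{\left(13,-11 \right)}} \left(-121\right) = \frac{11 \frac{-6 + 7}{35}}{6} \left(-121\right) = \frac{11 \cdot 1 \cdot \frac{1}{35}}{6} \left(-121\right) = \frac{11}{6} \cdot \frac{1}{35} \left(-121\right) = \frac{11}{210} \left(-121\right) = - \frac{1331}{210}$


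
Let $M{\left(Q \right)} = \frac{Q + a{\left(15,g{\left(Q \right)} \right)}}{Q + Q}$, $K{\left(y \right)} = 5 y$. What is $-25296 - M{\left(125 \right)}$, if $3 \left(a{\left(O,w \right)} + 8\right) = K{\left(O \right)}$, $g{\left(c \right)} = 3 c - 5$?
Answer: $- \frac{3162071}{125} \approx -25297.0$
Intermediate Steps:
$g{\left(c \right)} = -5 + 3 c$
$a{\left(O,w \right)} = -8 + \frac{5 O}{3}$
$M{\left(Q \right)} = \frac{17 + Q}{2 Q}$ ($M{\left(Q \right)} = \frac{Q + \left(-8 + \frac{5}{3} \cdot 15\right)}{Q + Q} = \frac{Q + \left(-8 + 25\right)}{2 Q} = \left(Q + 17\right) \frac{1}{2 Q} = \left(17 + Q\right) \frac{1}{2 Q} = \frac{17 + Q}{2 Q}$)
$-25296 - M{\left(125 \right)} = -25296 - \frac{17 + 125}{2 \cdot 125} = -25296 - \frac{1}{2} \cdot \frac{1}{125} \cdot 142 = -25296 - \frac{71}{125} = - \frac{3162071}{125}$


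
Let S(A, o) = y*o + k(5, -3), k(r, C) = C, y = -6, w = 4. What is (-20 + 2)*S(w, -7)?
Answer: -702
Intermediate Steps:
S(A, o) = -3 - 6*o (S(A, o) = -6*o - 3 = -3 - 6*o)
(-20 + 2)*S(w, -7) = (-20 + 2)*(-3 - 6*(-7)) = -18*(-3 + 42) = -18*39 = -702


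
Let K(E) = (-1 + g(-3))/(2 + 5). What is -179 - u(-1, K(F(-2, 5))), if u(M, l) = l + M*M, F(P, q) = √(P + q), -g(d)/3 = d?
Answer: -1268/7 ≈ -181.14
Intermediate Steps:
g(d) = -3*d
K(E) = 8/7 (K(E) = (-1 - 3*(-3))/(2 + 5) = (-1 + 9)/7 = 8*(⅐) = 8/7)
u(M, l) = l + M²
-179 - u(-1, K(F(-2, 5))) = -179 - (8/7 + (-1)²) = -179 - (8/7 + 1) = -179 - 1*15/7 = -179 - 15/7 = -1268/7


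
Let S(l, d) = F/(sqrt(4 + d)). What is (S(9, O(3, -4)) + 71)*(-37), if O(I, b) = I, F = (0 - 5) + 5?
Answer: -2627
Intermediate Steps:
F = 0 (F = -5 + 5 = 0)
S(l, d) = 0 (S(l, d) = 0/(sqrt(4 + d)) = 0/sqrt(4 + d) = 0)
(S(9, O(3, -4)) + 71)*(-37) = (0 + 71)*(-37) = 71*(-37) = -2627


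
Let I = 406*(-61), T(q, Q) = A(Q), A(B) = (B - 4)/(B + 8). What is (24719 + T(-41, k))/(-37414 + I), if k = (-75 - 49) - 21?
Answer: -846663/2129665 ≈ -0.39756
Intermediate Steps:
k = -145 (k = -124 - 21 = -145)
A(B) = (-4 + B)/(8 + B)
T(q, Q) = (-4 + Q)/(8 + Q)
I = -24766
(24719 + T(-41, k))/(-37414 + I) = (24719 + (-4 - 145)/(8 - 145))/(-37414 - 24766) = (24719 - 149/(-137))/(-62180) = (24719 - 1/137*(-149))*(-1/62180) = (24719 + 149/137)*(-1/62180) = (3386652/137)*(-1/62180) = -846663/2129665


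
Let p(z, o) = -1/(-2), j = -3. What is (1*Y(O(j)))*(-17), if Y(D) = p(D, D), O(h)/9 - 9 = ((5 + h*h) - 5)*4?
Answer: -17/2 ≈ -8.5000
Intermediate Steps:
O(h) = 81 + 36*h² (O(h) = 81 + 9*(((5 + h*h) - 5)*4) = 81 + 9*(((5 + h²) - 5)*4) = 81 + 9*(h²*4) = 81 + 9*(4*h²) = 81 + 36*h²)
p(z, o) = ½ (p(z, o) = -1*(-½) = ½)
Y(D) = ½
(1*Y(O(j)))*(-17) = (1*(½))*(-17) = (½)*(-17) = -17/2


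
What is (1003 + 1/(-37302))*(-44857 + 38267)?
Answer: -123278816975/18651 ≈ -6.6098e+6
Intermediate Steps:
(1003 + 1/(-37302))*(-44857 + 38267) = (1003 - 1/37302)*(-6590) = (37413905/37302)*(-6590) = -123278816975/18651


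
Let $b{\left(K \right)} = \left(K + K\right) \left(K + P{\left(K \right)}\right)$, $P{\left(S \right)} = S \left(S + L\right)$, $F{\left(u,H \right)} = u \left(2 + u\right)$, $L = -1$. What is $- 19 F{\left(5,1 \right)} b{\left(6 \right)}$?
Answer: $-287280$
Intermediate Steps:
$P{\left(S \right)} = S \left(-1 + S\right)$ ($P{\left(S \right)} = S \left(S - 1\right) = S \left(-1 + S\right)$)
$b{\left(K \right)} = 2 K \left(K + K \left(-1 + K\right)\right)$ ($b{\left(K \right)} = \left(K + K\right) \left(K + K \left(-1 + K\right)\right) = 2 K \left(K + K \left(-1 + K\right)\right)$)
$- 19 F{\left(5,1 \right)} b{\left(6 \right)} = - 19 \cdot 5 \left(2 + 5\right) 2 \cdot 6^{3} = - 19 \cdot 5 \cdot 7 \cdot 2 \cdot 216 = \left(-19\right) 35 \cdot 432 = \left(-665\right) 432 = -287280$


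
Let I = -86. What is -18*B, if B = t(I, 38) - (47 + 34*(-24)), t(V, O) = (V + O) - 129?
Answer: -10656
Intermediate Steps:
t(V, O) = -129 + O + V (t(V, O) = (O + V) - 129 = -129 + O + V)
B = 592 (B = (-129 + 38 - 86) - (47 + 34*(-24)) = -177 - (47 - 816) = -177 - 1*(-769) = -177 + 769 = 592)
-18*B = -18*592 = -10656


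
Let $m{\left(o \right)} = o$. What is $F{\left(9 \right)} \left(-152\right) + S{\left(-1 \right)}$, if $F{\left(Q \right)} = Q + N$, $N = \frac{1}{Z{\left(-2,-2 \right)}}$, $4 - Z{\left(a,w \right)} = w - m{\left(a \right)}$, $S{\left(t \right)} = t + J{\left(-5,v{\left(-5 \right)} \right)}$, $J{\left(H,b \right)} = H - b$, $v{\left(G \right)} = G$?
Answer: $-1407$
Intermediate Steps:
$S{\left(t \right)} = t$ ($S{\left(t \right)} = t - 0 = t + \left(-5 + 5\right) = t + 0 = t$)
$Z{\left(a,w \right)} = 4 + a - w$ ($Z{\left(a,w \right)} = 4 - \left(w - a\right) = 4 + \left(a - w\right) = 4 + a - w$)
$N = \frac{1}{4}$ ($N = \frac{1}{4 - 2 - -2} = \frac{1}{4 - 2 + 2} = \frac{1}{4} \approx 0.25$)
$F{\left(Q \right)} = \frac{1}{4} + Q$ ($F{\left(Q \right)} = Q + \frac{1}{4} = \frac{1}{4} + Q$)
$F{\left(9 \right)} \left(-152\right) + S{\left(-1 \right)} = \left(\frac{1}{4} + 9\right) \left(-152\right) - 1 = \frac{37}{4} \left(-152\right) - 1 = -1406 - 1 = -1407$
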